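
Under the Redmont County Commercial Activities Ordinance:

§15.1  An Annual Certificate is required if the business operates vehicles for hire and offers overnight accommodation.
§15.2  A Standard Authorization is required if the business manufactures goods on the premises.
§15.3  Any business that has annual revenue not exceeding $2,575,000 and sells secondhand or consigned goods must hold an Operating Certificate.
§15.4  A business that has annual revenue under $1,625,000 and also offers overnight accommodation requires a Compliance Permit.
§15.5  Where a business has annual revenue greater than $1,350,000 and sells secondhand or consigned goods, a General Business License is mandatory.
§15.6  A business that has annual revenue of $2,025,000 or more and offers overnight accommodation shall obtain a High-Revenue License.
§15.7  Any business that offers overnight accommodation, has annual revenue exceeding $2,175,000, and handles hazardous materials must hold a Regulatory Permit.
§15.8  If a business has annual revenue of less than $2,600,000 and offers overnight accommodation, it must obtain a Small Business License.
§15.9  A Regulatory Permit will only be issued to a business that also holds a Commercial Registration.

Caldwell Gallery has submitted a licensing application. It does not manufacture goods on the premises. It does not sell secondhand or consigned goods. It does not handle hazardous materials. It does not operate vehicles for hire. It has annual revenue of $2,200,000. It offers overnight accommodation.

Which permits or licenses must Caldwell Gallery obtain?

High-Revenue License, Small Business License

§15.1 does not operate vehicles for hire; offers overnight accommodation → Annual Certificate not required.
§15.2 does not manufacture goods on the premises → Standard Authorization not required.
§15.3 revenue $2,200,000 ≤ $2,575,000; does not sell secondhand or consigned goods → Operating Certificate not required.
§15.4 revenue $2,200,000 ≥ $1,625,000; offers overnight accommodation → Compliance Permit not required.
§15.5 revenue $2,200,000 > $1,350,000; does not sell secondhand or consigned goods → General Business License not required.
§15.6 revenue $2,200,000 ≥ $2,025,000; offers overnight accommodation → High-Revenue License required.
§15.7 offers overnight accommodation; revenue $2,200,000 > $2,175,000; does not handle hazardous materials → Regulatory Permit not required.
§15.8 revenue $2,200,000 < $2,600,000; offers overnight accommodation → Small Business License required.
§15.9 Regulatory Permit is not required → no effect.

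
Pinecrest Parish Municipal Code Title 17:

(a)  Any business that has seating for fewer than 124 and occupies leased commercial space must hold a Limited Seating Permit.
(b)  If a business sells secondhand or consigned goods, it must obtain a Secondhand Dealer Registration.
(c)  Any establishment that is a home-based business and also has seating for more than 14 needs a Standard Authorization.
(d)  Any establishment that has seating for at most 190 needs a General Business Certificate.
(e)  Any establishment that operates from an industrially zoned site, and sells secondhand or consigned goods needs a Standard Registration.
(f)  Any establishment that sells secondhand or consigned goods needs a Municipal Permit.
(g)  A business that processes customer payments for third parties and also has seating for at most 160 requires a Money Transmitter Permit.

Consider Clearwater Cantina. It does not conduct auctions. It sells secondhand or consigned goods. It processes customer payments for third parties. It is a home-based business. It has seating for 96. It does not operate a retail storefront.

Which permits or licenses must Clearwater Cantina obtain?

(a) seating 96 < 124; is a home-based business (not: occupies leased commercial space) → Limited Seating Permit not required.
(b) sells secondhand or consigned goods → Secondhand Dealer Registration required.
(c) is a home-based business; seating 96 > 14 → Standard Authorization required.
(d) seating 96 ≤ 190 → General Business Certificate required.
(e) is a home-based business (not: operates from an industrially zoned site); sells secondhand or consigned goods → Standard Registration not required.
(f) sells secondhand or consigned goods → Municipal Permit required.
(g) processes customer payments for third parties; seating 96 ≤ 160 → Money Transmitter Permit required.

General Business Certificate, Money Transmitter Permit, Municipal Permit, Secondhand Dealer Registration, Standard Authorization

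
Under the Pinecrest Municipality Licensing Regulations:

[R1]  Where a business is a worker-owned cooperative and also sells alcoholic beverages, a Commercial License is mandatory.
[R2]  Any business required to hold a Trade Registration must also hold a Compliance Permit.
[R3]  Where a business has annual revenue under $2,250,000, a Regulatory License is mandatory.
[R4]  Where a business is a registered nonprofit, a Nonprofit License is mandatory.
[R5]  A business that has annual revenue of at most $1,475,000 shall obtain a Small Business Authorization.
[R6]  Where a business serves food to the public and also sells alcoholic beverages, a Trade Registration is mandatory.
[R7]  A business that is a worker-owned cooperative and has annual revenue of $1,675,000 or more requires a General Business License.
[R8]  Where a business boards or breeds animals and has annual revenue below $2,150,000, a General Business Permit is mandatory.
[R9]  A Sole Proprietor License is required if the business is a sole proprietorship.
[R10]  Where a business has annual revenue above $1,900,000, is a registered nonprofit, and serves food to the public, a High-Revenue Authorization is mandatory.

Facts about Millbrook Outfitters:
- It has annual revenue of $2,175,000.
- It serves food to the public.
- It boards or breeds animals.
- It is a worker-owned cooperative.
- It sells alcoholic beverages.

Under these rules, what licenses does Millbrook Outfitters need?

Commercial License, Compliance Permit, General Business License, Regulatory License, Trade Registration

[R1] is a worker-owned cooperative; sells alcoholic beverages → Commercial License required.
[R2] Trade Registration is required → Compliance Permit also required.
[R3] revenue $2,175,000 < $2,250,000 → Regulatory License required.
[R4] is a worker-owned cooperative (not: is a registered nonprofit) → Nonprofit License not required.
[R5] revenue $2,175,000 > $1,475,000 → Small Business Authorization not required.
[R6] serves food to the public; sells alcoholic beverages → Trade Registration required.
[R7] is a worker-owned cooperative; revenue $2,175,000 ≥ $1,675,000 → General Business License required.
[R8] boards or breeds animals; revenue $2,175,000 ≥ $2,150,000 → General Business Permit not required.
[R9] is a worker-owned cooperative (not: is a sole proprietorship) → Sole Proprietor License not required.
[R10] revenue $2,175,000 > $1,900,000; is a worker-owned cooperative (not: is a registered nonprofit); serves food to the public → High-Revenue Authorization not required.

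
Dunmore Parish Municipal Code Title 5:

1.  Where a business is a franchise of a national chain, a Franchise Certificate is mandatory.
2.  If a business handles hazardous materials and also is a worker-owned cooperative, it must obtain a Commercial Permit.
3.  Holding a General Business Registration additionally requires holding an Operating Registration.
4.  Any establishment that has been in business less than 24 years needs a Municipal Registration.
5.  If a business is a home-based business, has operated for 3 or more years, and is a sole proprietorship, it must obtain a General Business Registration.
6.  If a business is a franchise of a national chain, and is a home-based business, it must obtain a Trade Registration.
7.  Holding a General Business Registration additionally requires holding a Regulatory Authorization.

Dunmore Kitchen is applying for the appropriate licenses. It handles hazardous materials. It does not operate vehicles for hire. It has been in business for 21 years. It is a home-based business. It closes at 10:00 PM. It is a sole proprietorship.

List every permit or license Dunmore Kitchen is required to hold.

General Business Registration, Municipal Registration, Operating Registration, Regulatory Authorization

1. is a sole proprietorship (not: is a franchise of a national chain) → Franchise Certificate not required.
2. handles hazardous materials; is a sole proprietorship (not: is a worker-owned cooperative) → Commercial Permit not required.
3. General Business Registration is required → Operating Registration also required.
4. years in business 21 < 24 → Municipal Registration required.
5. is a home-based business; years in business 21 ≥ 3; is a sole proprietorship → General Business Registration required.
6. is a sole proprietorship (not: is a franchise of a national chain); is a home-based business → Trade Registration not required.
7. General Business Registration is required → Regulatory Authorization also required.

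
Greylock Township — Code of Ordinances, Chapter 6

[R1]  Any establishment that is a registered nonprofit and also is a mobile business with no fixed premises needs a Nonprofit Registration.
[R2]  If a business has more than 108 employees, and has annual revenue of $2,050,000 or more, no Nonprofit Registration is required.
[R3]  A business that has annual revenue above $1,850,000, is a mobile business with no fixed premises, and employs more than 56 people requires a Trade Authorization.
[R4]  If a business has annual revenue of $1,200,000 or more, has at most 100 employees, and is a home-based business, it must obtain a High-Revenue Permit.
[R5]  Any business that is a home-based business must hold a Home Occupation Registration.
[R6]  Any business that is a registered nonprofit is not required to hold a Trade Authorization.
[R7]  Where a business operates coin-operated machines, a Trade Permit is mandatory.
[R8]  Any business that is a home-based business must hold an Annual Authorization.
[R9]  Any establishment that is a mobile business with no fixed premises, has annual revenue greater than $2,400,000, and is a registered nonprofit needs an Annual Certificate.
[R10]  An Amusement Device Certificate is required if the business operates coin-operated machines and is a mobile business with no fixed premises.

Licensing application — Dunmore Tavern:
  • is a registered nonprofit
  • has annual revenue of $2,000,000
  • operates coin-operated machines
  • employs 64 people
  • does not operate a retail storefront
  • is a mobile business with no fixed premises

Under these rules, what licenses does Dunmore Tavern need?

Amusement Device Certificate, Nonprofit Registration, Trade Permit

[R1] is a registered nonprofit; is a mobile business with no fixed premises → Nonprofit Registration required.
[R2] employees 64 ≤ 108; revenue $2,000,000 < $2,050,000 → Nonprofit Registration exemption does not apply.
[R3] revenue $2,000,000 > $1,850,000; is a mobile business with no fixed premises; employees 64 > 56 → Trade Authorization required.
[R4] revenue $2,000,000 ≥ $1,200,000; employees 64 ≤ 100; is a mobile business with no fixed premises (not: is a home-based business) → High-Revenue Permit not required.
[R5] is a mobile business with no fixed premises (not: is a home-based business) → Home Occupation Registration not required.
[R6] is a registered nonprofit → exempt from Trade Authorization.
[R7] operates coin-operated machines → Trade Permit required.
[R8] is a mobile business with no fixed premises (not: is a home-based business) → Annual Authorization not required.
[R9] is a mobile business with no fixed premises; revenue $2,000,000 ≤ $2,400,000; is a registered nonprofit → Annual Certificate not required.
[R10] operates coin-operated machines; is a mobile business with no fixed premises → Amusement Device Certificate required.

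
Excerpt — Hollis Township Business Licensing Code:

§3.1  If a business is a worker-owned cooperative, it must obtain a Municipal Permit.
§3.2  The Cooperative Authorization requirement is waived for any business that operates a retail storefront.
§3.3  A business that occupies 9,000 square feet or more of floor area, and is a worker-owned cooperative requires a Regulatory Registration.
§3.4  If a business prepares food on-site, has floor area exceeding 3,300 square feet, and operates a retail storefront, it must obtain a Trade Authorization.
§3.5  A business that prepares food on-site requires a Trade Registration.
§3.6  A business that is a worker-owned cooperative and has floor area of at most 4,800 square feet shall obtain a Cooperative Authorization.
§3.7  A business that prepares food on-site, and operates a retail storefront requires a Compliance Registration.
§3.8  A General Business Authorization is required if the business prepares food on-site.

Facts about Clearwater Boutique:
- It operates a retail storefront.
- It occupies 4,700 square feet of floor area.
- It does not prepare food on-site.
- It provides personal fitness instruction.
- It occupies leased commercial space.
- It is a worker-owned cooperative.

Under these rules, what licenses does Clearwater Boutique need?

§3.1 is a worker-owned cooperative → Municipal Permit required.
§3.2 operates a retail storefront → exempt from Cooperative Authorization.
§3.3 floor area 4,700 square feet < 9,000 square feet; is a worker-owned cooperative → Regulatory Registration not required.
§3.4 does not prepare food on-site; floor area 4,700 square feet > 3,300 square feet; operates a retail storefront → Trade Authorization not required.
§3.5 does not prepare food on-site → Trade Registration not required.
§3.6 is a worker-owned cooperative; floor area 4,700 square feet ≤ 4,800 square feet → Cooperative Authorization required.
§3.7 does not prepare food on-site; operates a retail storefront → Compliance Registration not required.
§3.8 does not prepare food on-site → General Business Authorization not required.

Municipal Permit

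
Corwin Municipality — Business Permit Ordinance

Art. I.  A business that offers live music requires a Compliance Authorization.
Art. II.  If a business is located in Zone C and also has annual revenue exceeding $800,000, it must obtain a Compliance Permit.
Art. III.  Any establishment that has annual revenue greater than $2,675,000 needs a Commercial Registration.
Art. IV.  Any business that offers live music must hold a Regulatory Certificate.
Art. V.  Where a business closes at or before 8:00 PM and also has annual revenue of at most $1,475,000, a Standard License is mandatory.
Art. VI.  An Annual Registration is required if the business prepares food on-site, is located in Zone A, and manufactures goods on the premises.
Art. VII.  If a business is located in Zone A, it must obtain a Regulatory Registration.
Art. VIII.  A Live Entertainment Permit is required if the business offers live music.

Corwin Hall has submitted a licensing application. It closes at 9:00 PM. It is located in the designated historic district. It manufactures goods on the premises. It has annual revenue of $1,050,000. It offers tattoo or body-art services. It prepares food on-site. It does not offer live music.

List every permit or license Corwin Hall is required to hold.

None

Art. I. does not offer live music → Compliance Authorization not required.
Art. II. is located in the designated historic district (not: is located in Zone C); revenue $1,050,000 > $800,000 → Compliance Permit not required.
Art. III. revenue $1,050,000 ≤ $2,675,000 → Commercial Registration not required.
Art. IV. does not offer live music → Regulatory Certificate not required.
Art. V. closes 9:00 PM, after 8:00 PM; revenue $1,050,000 ≤ $1,475,000 → Standard License not required.
Art. VI. prepares food on-site; is located in the designated historic district (not: is located in Zone A); manufactures goods on the premises → Annual Registration not required.
Art. VII. is located in the designated historic district (not: is located in Zone A) → Regulatory Registration not required.
Art. VIII. does not offer live music → Live Entertainment Permit not required.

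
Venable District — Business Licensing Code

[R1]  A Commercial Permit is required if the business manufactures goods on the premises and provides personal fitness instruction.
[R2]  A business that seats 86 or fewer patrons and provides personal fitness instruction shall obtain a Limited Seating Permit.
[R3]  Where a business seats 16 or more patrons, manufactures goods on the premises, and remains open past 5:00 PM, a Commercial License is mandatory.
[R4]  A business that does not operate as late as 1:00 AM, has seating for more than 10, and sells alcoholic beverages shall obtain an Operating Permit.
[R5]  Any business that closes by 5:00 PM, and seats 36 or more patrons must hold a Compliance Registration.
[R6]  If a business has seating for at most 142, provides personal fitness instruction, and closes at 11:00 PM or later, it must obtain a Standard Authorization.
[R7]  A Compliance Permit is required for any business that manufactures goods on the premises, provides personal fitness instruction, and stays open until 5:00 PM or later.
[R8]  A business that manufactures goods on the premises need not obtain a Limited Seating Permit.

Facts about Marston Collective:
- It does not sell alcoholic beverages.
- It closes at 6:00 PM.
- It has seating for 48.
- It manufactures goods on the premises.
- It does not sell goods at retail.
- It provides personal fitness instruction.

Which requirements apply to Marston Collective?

[R1] manufactures goods on the premises; provides personal fitness instruction → Commercial Permit required.
[R2] seating 48 ≤ 86; provides personal fitness instruction → Limited Seating Permit required.
[R3] seating 48 ≥ 16; manufactures goods on the premises; closes 6:00 PM, after 5:00 PM → Commercial License required.
[R4] closes 6:00 PM, at/before 1:00 AM; seating 48 > 10; does not sell alcoholic beverages → Operating Permit not required.
[R5] closes 6:00 PM, after 5:00 PM; seating 48 ≥ 36 → Compliance Registration not required.
[R6] seating 48 ≤ 142; provides personal fitness instruction; closes 6:00 PM, at/before 11:00 PM → Standard Authorization not required.
[R7] manufactures goods on the premises; provides personal fitness instruction; closes 6:00 PM, after 5:00 PM → Compliance Permit required.
[R8] manufactures goods on the premises → exempt from Limited Seating Permit.

Commercial License, Commercial Permit, Compliance Permit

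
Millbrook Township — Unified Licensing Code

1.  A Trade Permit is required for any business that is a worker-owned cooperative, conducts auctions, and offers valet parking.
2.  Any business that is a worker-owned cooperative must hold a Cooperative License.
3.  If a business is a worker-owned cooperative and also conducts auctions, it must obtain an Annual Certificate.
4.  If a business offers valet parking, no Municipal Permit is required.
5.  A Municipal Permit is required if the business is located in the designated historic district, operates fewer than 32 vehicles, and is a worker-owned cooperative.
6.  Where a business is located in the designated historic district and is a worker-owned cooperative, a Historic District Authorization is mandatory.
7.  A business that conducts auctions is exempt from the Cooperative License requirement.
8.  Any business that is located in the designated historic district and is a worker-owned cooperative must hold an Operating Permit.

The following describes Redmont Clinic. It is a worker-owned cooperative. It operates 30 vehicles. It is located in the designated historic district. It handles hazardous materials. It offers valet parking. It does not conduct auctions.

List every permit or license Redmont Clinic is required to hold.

Cooperative License, Historic District Authorization, Operating Permit

1. is a worker-owned cooperative; does not conduct auctions; offers valet parking → Trade Permit not required.
2. is a worker-owned cooperative → Cooperative License required.
3. is a worker-owned cooperative; does not conduct auctions → Annual Certificate not required.
4. offers valet parking → exempt from Municipal Permit.
5. is located in the designated historic district; vehicles 30 < 32; is a worker-owned cooperative → Municipal Permit required.
6. is located in the designated historic district; is a worker-owned cooperative → Historic District Authorization required.
7. does not conduct auctions → Cooperative License exemption does not apply.
8. is located in the designated historic district; is a worker-owned cooperative → Operating Permit required.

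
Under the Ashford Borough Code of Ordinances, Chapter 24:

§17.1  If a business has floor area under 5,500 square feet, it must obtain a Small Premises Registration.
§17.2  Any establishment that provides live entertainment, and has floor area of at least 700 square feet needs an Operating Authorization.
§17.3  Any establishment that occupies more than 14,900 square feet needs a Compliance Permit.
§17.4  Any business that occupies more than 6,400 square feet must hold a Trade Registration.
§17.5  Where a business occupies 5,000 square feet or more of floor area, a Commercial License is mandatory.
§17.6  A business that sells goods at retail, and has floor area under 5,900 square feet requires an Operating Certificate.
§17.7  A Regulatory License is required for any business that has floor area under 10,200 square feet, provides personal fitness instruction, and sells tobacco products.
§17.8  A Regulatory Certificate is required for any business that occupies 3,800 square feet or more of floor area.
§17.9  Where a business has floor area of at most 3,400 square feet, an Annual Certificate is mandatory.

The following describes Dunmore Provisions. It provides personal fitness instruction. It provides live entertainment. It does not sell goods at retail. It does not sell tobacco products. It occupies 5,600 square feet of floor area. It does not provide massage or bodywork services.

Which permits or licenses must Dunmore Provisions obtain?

Commercial License, Operating Authorization, Regulatory Certificate

§17.1 floor area 5,600 square feet ≥ 5,500 square feet → Small Premises Registration not required.
§17.2 provides live entertainment; floor area 5,600 square feet ≥ 700 square feet → Operating Authorization required.
§17.3 floor area 5,600 square feet ≤ 14,900 square feet → Compliance Permit not required.
§17.4 floor area 5,600 square feet ≤ 6,400 square feet → Trade Registration not required.
§17.5 floor area 5,600 square feet ≥ 5,000 square feet → Commercial License required.
§17.6 does not sell goods at retail; floor area 5,600 square feet < 5,900 square feet → Operating Certificate not required.
§17.7 floor area 5,600 square feet < 10,200 square feet; provides personal fitness instruction; does not sell tobacco products → Regulatory License not required.
§17.8 floor area 5,600 square feet ≥ 3,800 square feet → Regulatory Certificate required.
§17.9 floor area 5,600 square feet > 3,400 square feet → Annual Certificate not required.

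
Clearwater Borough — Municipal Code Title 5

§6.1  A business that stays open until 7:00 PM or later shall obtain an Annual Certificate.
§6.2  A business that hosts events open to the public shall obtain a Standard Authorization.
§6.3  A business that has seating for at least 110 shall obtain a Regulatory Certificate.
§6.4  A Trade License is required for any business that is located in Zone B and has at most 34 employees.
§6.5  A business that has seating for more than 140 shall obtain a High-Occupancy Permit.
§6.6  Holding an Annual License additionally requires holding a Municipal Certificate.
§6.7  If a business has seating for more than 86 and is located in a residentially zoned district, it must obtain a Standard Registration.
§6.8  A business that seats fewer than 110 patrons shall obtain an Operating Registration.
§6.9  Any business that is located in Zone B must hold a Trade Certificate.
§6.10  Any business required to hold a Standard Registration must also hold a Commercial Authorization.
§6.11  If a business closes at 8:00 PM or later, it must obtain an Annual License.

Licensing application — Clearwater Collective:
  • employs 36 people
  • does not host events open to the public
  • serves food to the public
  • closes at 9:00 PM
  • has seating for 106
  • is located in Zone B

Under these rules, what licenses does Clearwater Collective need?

Annual Certificate, Annual License, Municipal Certificate, Operating Registration, Trade Certificate

§6.1 closes 9:00 PM, after 7:00 PM → Annual Certificate required.
§6.2 does not host events open to the public → Standard Authorization not required.
§6.3 seating 106 < 110 → Regulatory Certificate not required.
§6.4 is located in Zone B; employees 36 > 34 → Trade License not required.
§6.5 seating 106 ≤ 140 → High-Occupancy Permit not required.
§6.6 Annual License is required → Municipal Certificate also required.
§6.7 seating 106 > 86; is located in Zone B (not: is located in a residentially zoned district) → Standard Registration not required.
§6.8 seating 106 < 110 → Operating Registration required.
§6.9 is located in Zone B → Trade Certificate required.
§6.10 Standard Registration is not required → no effect.
§6.11 closes 9:00 PM, after 8:00 PM → Annual License required.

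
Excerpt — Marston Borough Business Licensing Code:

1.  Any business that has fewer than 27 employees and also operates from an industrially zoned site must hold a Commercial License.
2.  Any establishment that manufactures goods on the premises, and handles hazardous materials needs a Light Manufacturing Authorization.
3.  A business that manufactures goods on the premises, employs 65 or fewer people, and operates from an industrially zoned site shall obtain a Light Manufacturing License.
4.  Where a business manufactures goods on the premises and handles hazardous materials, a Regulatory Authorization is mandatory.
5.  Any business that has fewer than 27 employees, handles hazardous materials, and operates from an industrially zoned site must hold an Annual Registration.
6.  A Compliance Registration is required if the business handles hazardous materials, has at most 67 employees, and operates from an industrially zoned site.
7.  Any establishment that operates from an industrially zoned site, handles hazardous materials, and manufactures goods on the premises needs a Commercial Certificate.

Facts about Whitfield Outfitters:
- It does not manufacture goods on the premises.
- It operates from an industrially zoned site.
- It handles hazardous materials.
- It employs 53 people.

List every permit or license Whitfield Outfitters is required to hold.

Compliance Registration

1. employees 53 ≥ 27; operates from an industrially zoned site → Commercial License not required.
2. does not manufacture goods on the premises; handles hazardous materials → Light Manufacturing Authorization not required.
3. does not manufacture goods on the premises; employees 53 ≤ 65; operates from an industrially zoned site → Light Manufacturing License not required.
4. does not manufacture goods on the premises; handles hazardous materials → Regulatory Authorization not required.
5. employees 53 ≥ 27; handles hazardous materials; operates from an industrially zoned site → Annual Registration not required.
6. handles hazardous materials; employees 53 ≤ 67; operates from an industrially zoned site → Compliance Registration required.
7. operates from an industrially zoned site; handles hazardous materials; does not manufacture goods on the premises → Commercial Certificate not required.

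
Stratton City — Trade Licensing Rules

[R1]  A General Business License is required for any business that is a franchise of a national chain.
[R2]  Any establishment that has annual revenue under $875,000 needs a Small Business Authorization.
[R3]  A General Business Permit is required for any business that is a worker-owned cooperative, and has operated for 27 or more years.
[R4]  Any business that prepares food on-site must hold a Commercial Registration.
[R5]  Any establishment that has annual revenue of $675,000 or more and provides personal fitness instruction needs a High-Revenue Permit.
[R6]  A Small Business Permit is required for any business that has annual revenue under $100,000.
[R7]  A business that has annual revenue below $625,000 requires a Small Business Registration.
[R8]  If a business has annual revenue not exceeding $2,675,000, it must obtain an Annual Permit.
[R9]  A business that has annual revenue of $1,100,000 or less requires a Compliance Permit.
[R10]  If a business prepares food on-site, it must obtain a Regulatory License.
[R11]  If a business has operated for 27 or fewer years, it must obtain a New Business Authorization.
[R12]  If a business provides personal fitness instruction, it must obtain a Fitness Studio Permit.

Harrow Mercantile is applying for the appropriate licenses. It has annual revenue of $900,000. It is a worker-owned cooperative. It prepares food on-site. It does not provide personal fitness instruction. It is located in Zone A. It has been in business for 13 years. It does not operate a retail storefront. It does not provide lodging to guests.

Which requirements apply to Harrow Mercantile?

[R1] is a worker-owned cooperative (not: is a franchise of a national chain) → General Business License not required.
[R2] revenue $900,000 ≥ $875,000 → Small Business Authorization not required.
[R3] is a worker-owned cooperative; years in business 13 < 27 → General Business Permit not required.
[R4] prepares food on-site → Commercial Registration required.
[R5] revenue $900,000 ≥ $675,000; does not provide personal fitness instruction → High-Revenue Permit not required.
[R6] revenue $900,000 ≥ $100,000 → Small Business Permit not required.
[R7] revenue $900,000 ≥ $625,000 → Small Business Registration not required.
[R8] revenue $900,000 ≤ $2,675,000 → Annual Permit required.
[R9] revenue $900,000 ≤ $1,100,000 → Compliance Permit required.
[R10] prepares food on-site → Regulatory License required.
[R11] years in business 13 ≤ 27 → New Business Authorization required.
[R12] does not provide personal fitness instruction → Fitness Studio Permit not required.

Annual Permit, Commercial Registration, Compliance Permit, New Business Authorization, Regulatory License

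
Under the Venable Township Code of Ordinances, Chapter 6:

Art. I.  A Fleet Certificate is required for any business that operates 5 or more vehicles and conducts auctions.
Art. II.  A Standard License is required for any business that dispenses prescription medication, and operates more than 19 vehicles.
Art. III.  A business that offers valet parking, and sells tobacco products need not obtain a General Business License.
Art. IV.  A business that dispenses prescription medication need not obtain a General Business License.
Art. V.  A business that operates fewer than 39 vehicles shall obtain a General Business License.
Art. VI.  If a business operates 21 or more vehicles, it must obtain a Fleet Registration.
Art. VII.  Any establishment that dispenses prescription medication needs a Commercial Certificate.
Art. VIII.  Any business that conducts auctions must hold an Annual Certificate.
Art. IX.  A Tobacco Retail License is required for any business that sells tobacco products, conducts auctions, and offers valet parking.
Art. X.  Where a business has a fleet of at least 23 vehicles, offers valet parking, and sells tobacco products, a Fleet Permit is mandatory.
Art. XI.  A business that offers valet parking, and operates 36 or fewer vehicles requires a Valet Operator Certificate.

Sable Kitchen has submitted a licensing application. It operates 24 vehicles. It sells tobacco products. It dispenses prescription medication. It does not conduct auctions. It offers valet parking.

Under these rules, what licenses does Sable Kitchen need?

Art. I. vehicles 24 ≥ 5; does not conduct auctions → Fleet Certificate not required.
Art. II. dispenses prescription medication; vehicles 24 > 19 → Standard License required.
Art. III. offers valet parking; sells tobacco products → exempt from General Business License.
Art. IV. dispenses prescription medication → exempt from General Business License.
Art. V. vehicles 24 < 39 → General Business License required.
Art. VI. vehicles 24 ≥ 21 → Fleet Registration required.
Art. VII. dispenses prescription medication → Commercial Certificate required.
Art. VIII. does not conduct auctions → Annual Certificate not required.
Art. IX. sells tobacco products; does not conduct auctions; offers valet parking → Tobacco Retail License not required.
Art. X. vehicles 24 ≥ 23; offers valet parking; sells tobacco products → Fleet Permit required.
Art. XI. offers valet parking; vehicles 24 ≤ 36 → Valet Operator Certificate required.

Commercial Certificate, Fleet Permit, Fleet Registration, Standard License, Valet Operator Certificate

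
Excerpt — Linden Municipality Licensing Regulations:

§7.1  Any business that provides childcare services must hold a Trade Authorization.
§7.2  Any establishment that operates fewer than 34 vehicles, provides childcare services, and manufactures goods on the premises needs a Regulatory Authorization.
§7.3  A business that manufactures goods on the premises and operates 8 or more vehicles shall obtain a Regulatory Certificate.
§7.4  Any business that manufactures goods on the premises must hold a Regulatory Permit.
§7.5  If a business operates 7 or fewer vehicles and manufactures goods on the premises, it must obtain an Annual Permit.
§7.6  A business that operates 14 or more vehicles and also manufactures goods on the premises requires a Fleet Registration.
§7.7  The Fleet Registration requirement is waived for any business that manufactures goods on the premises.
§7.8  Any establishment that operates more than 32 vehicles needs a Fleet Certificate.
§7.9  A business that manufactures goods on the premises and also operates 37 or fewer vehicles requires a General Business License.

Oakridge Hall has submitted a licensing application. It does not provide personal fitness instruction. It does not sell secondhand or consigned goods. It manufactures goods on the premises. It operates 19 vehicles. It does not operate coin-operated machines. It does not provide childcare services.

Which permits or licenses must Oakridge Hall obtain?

General Business License, Regulatory Certificate, Regulatory Permit

§7.1 does not provide childcare services → Trade Authorization not required.
§7.2 vehicles 19 < 34; does not provide childcare services; manufactures goods on the premises → Regulatory Authorization not required.
§7.3 manufactures goods on the premises; vehicles 19 ≥ 8 → Regulatory Certificate required.
§7.4 manufactures goods on the premises → Regulatory Permit required.
§7.5 vehicles 19 > 7; manufactures goods on the premises → Annual Permit not required.
§7.6 vehicles 19 ≥ 14; manufactures goods on the premises → Fleet Registration required.
§7.7 manufactures goods on the premises → exempt from Fleet Registration.
§7.8 vehicles 19 ≤ 32 → Fleet Certificate not required.
§7.9 manufactures goods on the premises; vehicles 19 ≤ 37 → General Business License required.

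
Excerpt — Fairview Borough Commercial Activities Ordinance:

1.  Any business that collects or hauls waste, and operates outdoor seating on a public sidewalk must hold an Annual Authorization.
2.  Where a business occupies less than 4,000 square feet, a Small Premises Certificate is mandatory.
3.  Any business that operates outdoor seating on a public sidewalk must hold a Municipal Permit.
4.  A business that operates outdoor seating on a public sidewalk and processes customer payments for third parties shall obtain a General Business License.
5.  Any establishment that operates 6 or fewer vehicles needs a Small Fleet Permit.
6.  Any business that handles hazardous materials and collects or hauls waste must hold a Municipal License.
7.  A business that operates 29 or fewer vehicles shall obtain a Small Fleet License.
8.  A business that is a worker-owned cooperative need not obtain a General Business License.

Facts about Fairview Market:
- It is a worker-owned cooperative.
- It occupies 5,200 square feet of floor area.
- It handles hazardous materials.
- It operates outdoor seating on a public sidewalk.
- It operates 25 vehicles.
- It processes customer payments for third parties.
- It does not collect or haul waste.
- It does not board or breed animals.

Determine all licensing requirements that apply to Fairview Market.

1. does not collect or haul waste; operates outdoor seating on a public sidewalk → Annual Authorization not required.
2. floor area 5,200 square feet ≥ 4,000 square feet → Small Premises Certificate not required.
3. operates outdoor seating on a public sidewalk → Municipal Permit required.
4. operates outdoor seating on a public sidewalk; processes customer payments for third parties → General Business License required.
5. vehicles 25 > 6 → Small Fleet Permit not required.
6. handles hazardous materials; does not collect or haul waste → Municipal License not required.
7. vehicles 25 ≤ 29 → Small Fleet License required.
8. is a worker-owned cooperative → exempt from General Business License.

Municipal Permit, Small Fleet License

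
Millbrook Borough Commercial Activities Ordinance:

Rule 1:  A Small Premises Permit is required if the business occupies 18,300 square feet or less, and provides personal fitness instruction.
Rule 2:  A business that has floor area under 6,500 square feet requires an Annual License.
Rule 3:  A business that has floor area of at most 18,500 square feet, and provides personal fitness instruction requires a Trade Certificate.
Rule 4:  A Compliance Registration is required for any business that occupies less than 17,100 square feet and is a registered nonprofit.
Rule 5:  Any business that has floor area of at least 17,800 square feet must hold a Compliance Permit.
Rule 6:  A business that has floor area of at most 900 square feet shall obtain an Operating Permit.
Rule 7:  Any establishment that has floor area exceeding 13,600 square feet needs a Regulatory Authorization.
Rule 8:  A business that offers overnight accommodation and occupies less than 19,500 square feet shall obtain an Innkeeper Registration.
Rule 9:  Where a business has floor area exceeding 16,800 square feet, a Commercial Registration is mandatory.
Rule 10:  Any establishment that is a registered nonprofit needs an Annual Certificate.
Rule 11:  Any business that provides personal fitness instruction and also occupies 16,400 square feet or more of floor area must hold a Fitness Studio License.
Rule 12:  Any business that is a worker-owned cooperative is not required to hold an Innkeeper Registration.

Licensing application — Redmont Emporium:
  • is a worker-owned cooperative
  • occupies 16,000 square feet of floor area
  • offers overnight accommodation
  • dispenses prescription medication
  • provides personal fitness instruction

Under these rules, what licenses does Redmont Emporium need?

Regulatory Authorization, Small Premises Permit, Trade Certificate

Rule 1: floor area 16,000 square feet ≤ 18,300 square feet; provides personal fitness instruction → Small Premises Permit required.
Rule 2: floor area 16,000 square feet ≥ 6,500 square feet → Annual License not required.
Rule 3: floor area 16,000 square feet ≤ 18,500 square feet; provides personal fitness instruction → Trade Certificate required.
Rule 4: floor area 16,000 square feet < 17,100 square feet; is a worker-owned cooperative (not: is a registered nonprofit) → Compliance Registration not required.
Rule 5: floor area 16,000 square feet < 17,800 square feet → Compliance Permit not required.
Rule 6: floor area 16,000 square feet > 900 square feet → Operating Permit not required.
Rule 7: floor area 16,000 square feet > 13,600 square feet → Regulatory Authorization required.
Rule 8: offers overnight accommodation; floor area 16,000 square feet < 19,500 square feet → Innkeeper Registration required.
Rule 9: floor area 16,000 square feet ≤ 16,800 square feet → Commercial Registration not required.
Rule 10: is a worker-owned cooperative (not: is a registered nonprofit) → Annual Certificate not required.
Rule 11: provides personal fitness instruction; floor area 16,000 square feet < 16,400 square feet → Fitness Studio License not required.
Rule 12: is a worker-owned cooperative → exempt from Innkeeper Registration.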